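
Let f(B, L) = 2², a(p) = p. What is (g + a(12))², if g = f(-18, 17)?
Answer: 256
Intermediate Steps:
f(B, L) = 4
g = 4
(g + a(12))² = (4 + 12)² = 16² = 256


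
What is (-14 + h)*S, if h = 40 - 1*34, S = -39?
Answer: 312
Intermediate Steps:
h = 6 (h = 40 - 34 = 6)
(-14 + h)*S = (-14 + 6)*(-39) = -8*(-39) = 312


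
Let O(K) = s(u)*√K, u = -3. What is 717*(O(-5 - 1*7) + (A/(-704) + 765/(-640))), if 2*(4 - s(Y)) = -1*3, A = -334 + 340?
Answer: -1215315/1408 + 7887*I*√3 ≈ -863.15 + 13661.0*I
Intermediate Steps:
A = 6
s(Y) = 11/2 (s(Y) = 4 - (-1)*3/2 = 4 - ½*(-3) = 4 + 3/2 = 11/2)
O(K) = 11*√K/2
717*(O(-5 - 1*7) + (A/(-704) + 765/(-640))) = 717*(11*√(-5 - 1*7)/2 + (6/(-704) + 765/(-640))) = 717*(11*√(-5 - 7)/2 + (6*(-1/704) + 765*(-1/640))) = 717*(11*√(-12)/2 + (-3/352 - 153/128)) = 717*(11*(2*I*√3)/2 - 1695/1408) = 717*(11*I*√3 - 1695/1408) = 717*(-1695/1408 + 11*I*√3) = -1215315/1408 + 7887*I*√3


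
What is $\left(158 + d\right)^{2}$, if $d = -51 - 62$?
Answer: $2025$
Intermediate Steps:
$d = -113$
$\left(158 + d\right)^{2} = \left(158 - 113\right)^{2} = 45^{2} = 2025$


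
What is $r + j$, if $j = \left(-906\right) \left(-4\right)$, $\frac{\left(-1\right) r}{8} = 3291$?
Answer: $-22704$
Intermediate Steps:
$r = -26328$ ($r = \left(-8\right) 3291 = -26328$)
$j = 3624$
$r + j = -26328 + 3624 = -22704$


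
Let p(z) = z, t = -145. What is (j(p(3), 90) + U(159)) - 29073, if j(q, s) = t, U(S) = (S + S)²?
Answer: 71906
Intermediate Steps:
U(S) = 4*S² (U(S) = (2*S)² = 4*S²)
j(q, s) = -145
(j(p(3), 90) + U(159)) - 29073 = (-145 + 4*159²) - 29073 = (-145 + 4*25281) - 29073 = (-145 + 101124) - 29073 = 100979 - 29073 = 71906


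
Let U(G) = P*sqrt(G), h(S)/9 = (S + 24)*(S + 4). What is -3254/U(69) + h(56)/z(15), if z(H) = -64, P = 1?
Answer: -675 - 3254*sqrt(69)/69 ≈ -1066.7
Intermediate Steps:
h(S) = 9*(4 + S)*(24 + S) (h(S) = 9*((S + 24)*(S + 4)) = 9*((24 + S)*(4 + S)) = 9*((4 + S)*(24 + S)) = 9*(4 + S)*(24 + S))
U(G) = sqrt(G) (U(G) = 1*sqrt(G) = sqrt(G))
-3254/U(69) + h(56)/z(15) = -3254*sqrt(69)/69 + (864 + 9*56**2 + 252*56)/(-64) = -3254*sqrt(69)/69 + (864 + 9*3136 + 14112)*(-1/64) = -3254*sqrt(69)/69 + (864 + 28224 + 14112)*(-1/64) = -3254*sqrt(69)/69 + 43200*(-1/64) = -3254*sqrt(69)/69 - 675 = -675 - 3254*sqrt(69)/69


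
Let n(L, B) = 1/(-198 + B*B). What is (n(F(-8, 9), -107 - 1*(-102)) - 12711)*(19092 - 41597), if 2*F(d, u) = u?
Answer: 49488585020/173 ≈ 2.8606e+8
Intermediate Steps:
F(d, u) = u/2
n(L, B) = 1/(-198 + B**2)
(n(F(-8, 9), -107 - 1*(-102)) - 12711)*(19092 - 41597) = (1/(-198 + (-107 - 1*(-102))**2) - 12711)*(19092 - 41597) = (1/(-198 + (-107 + 102)**2) - 12711)*(-22505) = (1/(-198 + (-5)**2) - 12711)*(-22505) = (1/(-198 + 25) - 12711)*(-22505) = (1/(-173) - 12711)*(-22505) = (-1/173 - 12711)*(-22505) = -2199004/173*(-22505) = 49488585020/173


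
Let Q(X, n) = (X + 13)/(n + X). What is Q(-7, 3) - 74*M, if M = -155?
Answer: 22937/2 ≈ 11469.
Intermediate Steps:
Q(X, n) = (13 + X)/(X + n)
Q(-7, 3) - 74*M = (13 - 7)/(-7 + 3) - 74*(-155) = 6/(-4) + 11470 = -¼*6 + 11470 = -3/2 + 11470 = 22937/2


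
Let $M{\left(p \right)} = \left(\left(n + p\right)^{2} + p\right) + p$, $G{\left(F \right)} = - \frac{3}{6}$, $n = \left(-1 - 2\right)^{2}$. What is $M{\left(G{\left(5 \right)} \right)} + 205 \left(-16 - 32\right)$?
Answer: $- \frac{39075}{4} \approx -9768.8$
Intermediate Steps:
$n = 9$ ($n = \left(-3\right)^{2} = 9$)
$G{\left(F \right)} = - \frac{1}{2}$ ($G{\left(F \right)} = \left(-3\right) \frac{1}{6} = - \frac{1}{2}$)
$M{\left(p \right)} = \left(9 + p\right)^{2} + 2 p$ ($M{\left(p \right)} = \left(\left(9 + p\right)^{2} + p\right) + p = \left(p + \left(9 + p\right)^{2}\right) + p = \left(9 + p\right)^{2} + 2 p$)
$M{\left(G{\left(5 \right)} \right)} + 205 \left(-16 - 32\right) = \left(\left(9 - \frac{1}{2}\right)^{2} + 2 \left(- \frac{1}{2}\right)\right) + 205 \left(-16 - 32\right) = \left(\left(\frac{17}{2}\right)^{2} - 1\right) + 205 \left(-48\right) = \left(\frac{289}{4} - 1\right) - 9840 = \frac{285}{4} - 9840 = - \frac{39075}{4}$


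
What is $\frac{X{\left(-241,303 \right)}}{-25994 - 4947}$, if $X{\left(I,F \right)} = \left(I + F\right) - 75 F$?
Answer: $\frac{22663}{30941} \approx 0.73246$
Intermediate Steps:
$X{\left(I,F \right)} = I - 74 F$ ($X{\left(I,F \right)} = \left(F + I\right) - 75 F = I - 74 F$)
$\frac{X{\left(-241,303 \right)}}{-25994 - 4947} = \frac{-241 - 22422}{-25994 - 4947} = \frac{-241 - 22422}{-30941} = \left(-22663\right) \left(- \frac{1}{30941}\right) = \frac{22663}{30941}$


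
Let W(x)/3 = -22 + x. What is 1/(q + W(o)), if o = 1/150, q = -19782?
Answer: -50/992399 ≈ -5.0383e-5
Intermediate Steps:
o = 1/150 ≈ 0.0066667
W(x) = -66 + 3*x (W(x) = 3*(-22 + x) = -66 + 3*x)
1/(q + W(o)) = 1/(-19782 + (-66 + 3*(1/150))) = 1/(-19782 + (-66 + 1/50)) = 1/(-19782 - 3299/50) = 1/(-992399/50) = -50/992399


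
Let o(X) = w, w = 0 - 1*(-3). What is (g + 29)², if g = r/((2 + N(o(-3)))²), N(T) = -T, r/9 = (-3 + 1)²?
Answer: 4225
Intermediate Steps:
r = 36 (r = 9*(-3 + 1)² = 9*(-2)² = 9*4 = 36)
w = 3 (w = 0 + 3 = 3)
o(X) = 3
g = 36 (g = 36/((2 - 1*3)²) = 36/((2 - 3)²) = 36/((-1)²) = 36/1 = 36*1 = 36)
(g + 29)² = (36 + 29)² = 65² = 4225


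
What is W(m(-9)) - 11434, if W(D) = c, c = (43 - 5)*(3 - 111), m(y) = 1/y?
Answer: -15538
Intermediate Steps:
c = -4104 (c = 38*(-108) = -4104)
W(D) = -4104
W(m(-9)) - 11434 = -4104 - 11434 = -15538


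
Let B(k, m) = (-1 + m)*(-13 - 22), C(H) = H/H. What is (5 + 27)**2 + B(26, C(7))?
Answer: 1024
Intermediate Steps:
C(H) = 1
B(k, m) = 35 - 35*m (B(k, m) = (-1 + m)*(-35) = 35 - 35*m)
(5 + 27)**2 + B(26, C(7)) = (5 + 27)**2 + (35 - 35*1) = 32**2 + (35 - 35) = 1024 + 0 = 1024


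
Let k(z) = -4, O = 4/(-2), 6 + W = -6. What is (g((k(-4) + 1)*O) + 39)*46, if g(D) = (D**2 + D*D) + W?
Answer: 4554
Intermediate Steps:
W = -12 (W = -6 - 6 = -12)
O = -2 (O = 4*(-1/2) = -2)
g(D) = -12 + 2*D**2 (g(D) = (D**2 + D*D) - 12 = (D**2 + D**2) - 12 = 2*D**2 - 12 = -12 + 2*D**2)
(g((k(-4) + 1)*O) + 39)*46 = ((-12 + 2*((-4 + 1)*(-2))**2) + 39)*46 = ((-12 + 2*(-3*(-2))**2) + 39)*46 = ((-12 + 2*6**2) + 39)*46 = ((-12 + 2*36) + 39)*46 = ((-12 + 72) + 39)*46 = (60 + 39)*46 = 99*46 = 4554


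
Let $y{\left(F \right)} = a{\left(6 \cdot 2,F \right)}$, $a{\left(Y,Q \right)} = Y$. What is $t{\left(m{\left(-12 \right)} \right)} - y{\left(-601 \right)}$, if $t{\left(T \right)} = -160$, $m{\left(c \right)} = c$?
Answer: $-172$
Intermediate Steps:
$y{\left(F \right)} = 12$ ($y{\left(F \right)} = 6 \cdot 2 = 12$)
$t{\left(m{\left(-12 \right)} \right)} - y{\left(-601 \right)} = -160 - 12 = -172$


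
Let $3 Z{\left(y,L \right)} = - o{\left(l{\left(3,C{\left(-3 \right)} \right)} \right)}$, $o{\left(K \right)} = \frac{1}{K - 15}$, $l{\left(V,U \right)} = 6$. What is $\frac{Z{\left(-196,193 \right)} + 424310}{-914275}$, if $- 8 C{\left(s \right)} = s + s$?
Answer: $- \frac{11456371}{24685425} \approx -0.46409$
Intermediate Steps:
$C{\left(s \right)} = - \frac{s}{4}$ ($C{\left(s \right)} = - \frac{s + s}{8} = - \frac{2 s}{8} = - \frac{s}{4}$)
$o{\left(K \right)} = \frac{1}{-15 + K}$
$Z{\left(y,L \right)} = \frac{1}{27}$ ($Z{\left(y,L \right)} = \frac{\left(-1\right) \frac{1}{-15 + 6}}{3} = \frac{\left(-1\right) \frac{1}{-9}}{3} = \frac{\left(-1\right) \left(- \frac{1}{9}\right)}{3} = \frac{1}{3} \cdot \frac{1}{9} = \frac{1}{27}$)
$\frac{Z{\left(-196,193 \right)} + 424310}{-914275} = \frac{\frac{1}{27} + 424310}{-914275} = \frac{11456371}{27} \left(- \frac{1}{914275}\right) = - \frac{11456371}{24685425}$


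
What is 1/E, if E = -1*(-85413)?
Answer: 1/85413 ≈ 1.1708e-5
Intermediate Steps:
E = 85413
1/E = 1/85413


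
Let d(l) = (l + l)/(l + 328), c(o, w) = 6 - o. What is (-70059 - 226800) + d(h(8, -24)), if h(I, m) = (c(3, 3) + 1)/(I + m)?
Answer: -389182151/1311 ≈ -2.9686e+5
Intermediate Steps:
h(I, m) = 4/(I + m) (h(I, m) = ((6 - 1*3) + 1)/(I + m) = ((6 - 3) + 1)/(I + m) = (3 + 1)/(I + m) = 4/(I + m))
d(l) = 2*l/(328 + l) (d(l) = (2*l)/(328 + l) = 2*l/(328 + l))
(-70059 - 226800) + d(h(8, -24)) = (-70059 - 226800) + 2*(4/(8 - 24))/(328 + 4/(8 - 24)) = -296859 + 2*(4/(-16))/(328 + 4/(-16)) = -296859 + 2*(4*(-1/16))/(328 + 4*(-1/16)) = -296859 + 2*(-1/4)/(328 - 1/4) = -296859 + 2*(-1/4)/(1311/4) = -296859 + 2*(-1/4)*(4/1311) = -296859 - 2/1311 = -389182151/1311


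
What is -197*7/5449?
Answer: -1379/5449 ≈ -0.25307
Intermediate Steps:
-197*7/5449 = -1379*1/5449 = -1379/5449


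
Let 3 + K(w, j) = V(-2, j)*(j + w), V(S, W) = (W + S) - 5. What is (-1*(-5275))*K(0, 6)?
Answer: -47475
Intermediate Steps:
V(S, W) = -5 + S + W (V(S, W) = (S + W) - 5 = -5 + S + W)
K(w, j) = -3 + (-7 + j)*(j + w) (K(w, j) = -3 + (-5 - 2 + j)*(j + w) = -3 + (-7 + j)*(j + w))
(-1*(-5275))*K(0, 6) = (-1*(-5275))*(-3 + 6*(-7 + 6) + 0*(-7 + 6)) = 5275*(-3 + 6*(-1) + 0*(-1)) = 5275*(-3 - 6 + 0) = 5275*(-9) = -47475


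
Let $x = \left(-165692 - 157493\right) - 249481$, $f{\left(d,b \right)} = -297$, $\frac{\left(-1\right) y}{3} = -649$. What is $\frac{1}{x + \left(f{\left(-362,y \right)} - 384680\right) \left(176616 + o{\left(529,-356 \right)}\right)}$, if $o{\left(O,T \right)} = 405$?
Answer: $- \frac{1}{68149586183} \approx -1.4674 \cdot 10^{-11}$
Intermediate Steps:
$y = 1947$ ($y = \left(-3\right) \left(-649\right) = 1947$)
$x = -572666$ ($x = -323185 - 249481 = -572666$)
$\frac{1}{x + \left(f{\left(-362,y \right)} - 384680\right) \left(176616 + o{\left(529,-356 \right)}\right)} = \frac{1}{-572666 + \left(-297 - 384680\right) \left(176616 + 405\right)} = \frac{1}{-572666 - 68149013517} = \frac{1}{-68149586183} = - \frac{1}{68149586183}$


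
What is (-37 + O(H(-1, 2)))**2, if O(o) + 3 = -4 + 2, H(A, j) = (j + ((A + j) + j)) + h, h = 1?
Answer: 1764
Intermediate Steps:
H(A, j) = 1 + A + 3*j (H(A, j) = (j + ((A + j) + j)) + 1 = (j + (A + 2*j)) + 1 = (A + 3*j) + 1 = 1 + A + 3*j)
O(o) = -5 (O(o) = -3 + (-4 + 2) = -3 - 2 = -5)
(-37 + O(H(-1, 2)))**2 = (-37 - 5)**2 = (-42)**2 = 1764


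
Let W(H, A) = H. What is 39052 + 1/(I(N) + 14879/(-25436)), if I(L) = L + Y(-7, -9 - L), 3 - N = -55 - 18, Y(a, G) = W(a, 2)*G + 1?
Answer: 666934494312/17078113 ≈ 39052.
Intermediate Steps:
Y(a, G) = 1 + G*a (Y(a, G) = a*G + 1 = G*a + 1 = 1 + G*a)
N = 76 (N = 3 - (-55 - 18) = 3 - 1*(-73) = 3 + 73 = 76)
I(L) = 64 + 8*L (I(L) = L + (1 + (-9 - L)*(-7)) = L + (1 + (63 + 7*L)) = L + (64 + 7*L) = 64 + 8*L)
39052 + 1/(I(N) + 14879/(-25436)) = 39052 + 1/((64 + 8*76) + 14879/(-25436)) = 39052 + 1/((64 + 608) + 14879*(-1/25436)) = 39052 + 1/(672 - 14879/25436) = 39052 + 1/(17078113/25436) = 39052 + 25436/17078113 = 666934494312/17078113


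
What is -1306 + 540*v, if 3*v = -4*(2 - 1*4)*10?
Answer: 13094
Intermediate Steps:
v = 80/3 (v = (-4*(2 - 1*4)*10)/3 = (-4*(2 - 4)*10)/3 = (-4*(-2)*10)/3 = (8*10)/3 = (⅓)*80 = 80/3 ≈ 26.667)
-1306 + 540*v = -1306 + 540*(80/3) = -1306 + 14400 = 13094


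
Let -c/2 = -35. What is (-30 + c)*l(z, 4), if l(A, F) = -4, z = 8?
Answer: -160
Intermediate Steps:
c = 70 (c = -2*(-35) = 70)
(-30 + c)*l(z, 4) = (-30 + 70)*(-4) = 40*(-4) = -160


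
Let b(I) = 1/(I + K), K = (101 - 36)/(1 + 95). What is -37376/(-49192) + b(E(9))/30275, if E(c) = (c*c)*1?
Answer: 1109069267104/1459688204975 ≈ 0.75980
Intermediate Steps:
E(c) = c**2 (E(c) = c**2*1 = c**2)
K = 65/96 ≈ 0.67708
b(I) = 1/(65/96 + I) (b(I) = 1/(I + 65/96) = 1/(65/96 + I))
-37376/(-49192) + b(E(9))/30275 = -37376/(-49192) + (96/(65 + 96*9**2))/30275 = -37376*(-1/49192) + (96/(65 + 96*81))*(1/30275) = 4672/6149 + (96/(65 + 7776))*(1/30275) = 4672/6149 + (96/7841)*(1/30275) = 4672/6149 + 96/237386275 = 1109069267104/1459688204975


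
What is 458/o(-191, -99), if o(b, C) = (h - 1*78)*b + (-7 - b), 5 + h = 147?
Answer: -229/6020 ≈ -0.038040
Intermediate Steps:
h = 142 (h = -5 + 147 = 142)
o(b, C) = -7 + 63*b (o(b, C) = (142 - 1*78)*b + (-7 - b) = (142 - 78)*b + (-7 - b) = 64*b + (-7 - b) = -7 + 63*b)
458/o(-191, -99) = 458/(-7 + 63*(-191)) = 458/(-7 - 12033) = 458/(-12040) = 458*(-1/12040) = -229/6020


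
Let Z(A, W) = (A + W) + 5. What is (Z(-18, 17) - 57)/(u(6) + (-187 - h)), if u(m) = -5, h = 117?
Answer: 53/309 ≈ 0.17152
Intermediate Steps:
Z(A, W) = 5 + A + W
(Z(-18, 17) - 57)/(u(6) + (-187 - h)) = ((5 - 18 + 17) - 57)/(-5 + (-187 - 1*117)) = (4 - 57)/(-5 + (-187 - 117)) = -53/(-5 - 304) = -53/(-309) = -53*(-1/309) = 53/309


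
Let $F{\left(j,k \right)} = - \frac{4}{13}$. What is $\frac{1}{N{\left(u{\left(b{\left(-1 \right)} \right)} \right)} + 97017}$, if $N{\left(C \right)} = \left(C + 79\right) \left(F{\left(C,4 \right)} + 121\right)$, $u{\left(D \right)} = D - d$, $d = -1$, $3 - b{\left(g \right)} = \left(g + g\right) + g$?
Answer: $\frac{13}{1396155} \approx 9.3113 \cdot 10^{-6}$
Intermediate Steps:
$b{\left(g \right)} = 3 - 3 g$ ($b{\left(g \right)} = 3 - \left(\left(g + g\right) + g\right) = 3 - \left(2 g + g\right) = 3 - 3 g$)
$u{\left(D \right)} = 1 + D$ ($u{\left(D \right)} = D - -1 = D + 1 = 1 + D$)
$F{\left(j,k \right)} = - \frac{4}{13}$ ($F{\left(j,k \right)} = \left(-4\right) \frac{1}{13} = - \frac{4}{13}$)
$N{\left(C \right)} = \frac{123951}{13} + \frac{1569 C}{13}$ ($N{\left(C \right)} = \left(C + 79\right) \left(- \frac{4}{13} + 121\right) = \left(79 + C\right) \frac{1569}{13} = \frac{123951}{13} + \frac{1569 C}{13}$)
$\frac{1}{N{\left(u{\left(b{\left(-1 \right)} \right)} \right)} + 97017} = \frac{1}{\left(\frac{123951}{13} + \frac{1569 \left(1 + \left(3 - -3\right)\right)}{13}\right) + 97017} = \frac{1}{\left(\frac{123951}{13} + \frac{1569 \left(1 + \left(3 + 3\right)\right)}{13}\right) + 97017} = \frac{1}{\left(\frac{123951}{13} + \frac{1569 \left(1 + 6\right)}{13}\right) + 97017} = \frac{1}{\left(\frac{123951}{13} + \frac{1569}{13} \cdot 7\right) + 97017} = \frac{1}{\left(\frac{123951}{13} + \frac{10983}{13}\right) + 97017} = \frac{1}{\frac{134934}{13} + 97017} = \frac{1}{\frac{1396155}{13}} = \frac{13}{1396155}$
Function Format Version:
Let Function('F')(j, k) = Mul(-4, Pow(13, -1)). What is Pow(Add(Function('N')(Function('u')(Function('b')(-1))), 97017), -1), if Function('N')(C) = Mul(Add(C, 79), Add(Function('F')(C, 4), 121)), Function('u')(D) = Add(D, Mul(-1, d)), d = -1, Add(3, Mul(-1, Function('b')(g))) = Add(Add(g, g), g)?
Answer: Rational(13, 1396155) ≈ 9.3113e-6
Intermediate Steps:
Function('b')(g) = Add(3, Mul(-3, g)) (Function('b')(g) = Add(3, Mul(-1, Add(Add(g, g), g))) = Add(3, Mul(-1, Add(Mul(2, g), g))) = Add(3, Mul(-1, Mul(3, g))) = Add(3, Mul(-3, g)))
Function('u')(D) = Add(1, D) (Function('u')(D) = Add(D, Mul(-1, -1)) = Add(D, 1) = Add(1, D))
Function('F')(j, k) = Rational(-4, 13) (Function('F')(j, k) = Mul(-4, Rational(1, 13)) = Rational(-4, 13))
Function('N')(C) = Add(Rational(123951, 13), Mul(Rational(1569, 13), C)) (Function('N')(C) = Mul(Add(C, 79), Add(Rational(-4, 13), 121)) = Mul(Add(79, C), Rational(1569, 13)) = Add(Rational(123951, 13), Mul(Rational(1569, 13), C)))
Pow(Add(Function('N')(Function('u')(Function('b')(-1))), 97017), -1) = Pow(Add(Add(Rational(123951, 13), Mul(Rational(1569, 13), Add(1, Add(3, Mul(-3, -1))))), 97017), -1) = Pow(Add(Add(Rational(123951, 13), Mul(Rational(1569, 13), Add(1, Add(3, 3)))), 97017), -1) = Pow(Add(Add(Rational(123951, 13), Mul(Rational(1569, 13), Add(1, 6))), 97017), -1) = Pow(Add(Add(Rational(123951, 13), Mul(Rational(1569, 13), 7)), 97017), -1) = Pow(Add(Add(Rational(123951, 13), Rational(10983, 13)), 97017), -1) = Pow(Add(Rational(134934, 13), 97017), -1) = Pow(Rational(1396155, 13), -1) = Rational(13, 1396155)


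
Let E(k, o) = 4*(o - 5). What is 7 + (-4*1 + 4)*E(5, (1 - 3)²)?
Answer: 7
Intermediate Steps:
E(k, o) = -20 + 4*o (E(k, o) = 4*(-5 + o) = -20 + 4*o)
7 + (-4*1 + 4)*E(5, (1 - 3)²) = 7 + (-4*1 + 4)*(-20 + 4*(1 - 3)²) = 7 + (-4 + 4)*(-20 + 4*(-2)²) = 7 + 0*(-20 + 4*4) = 7 + 0*(-20 + 16) = 7 + 0*(-4) = 7 + 0 = 7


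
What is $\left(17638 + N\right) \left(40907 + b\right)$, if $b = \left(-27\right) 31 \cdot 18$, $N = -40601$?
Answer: $-593386883$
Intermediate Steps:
$b = -15066$ ($b = \left(-837\right) 18 = -15066$)
$\left(17638 + N\right) \left(40907 + b\right) = \left(17638 - 40601\right) \left(40907 - 15066\right) = \left(-22963\right) 25841 = -593386883$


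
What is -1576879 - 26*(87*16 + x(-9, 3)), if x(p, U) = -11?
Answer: -1612785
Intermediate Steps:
-1576879 - 26*(87*16 + x(-9, 3)) = -1576879 - 26*(87*16 - 11) = -1576879 - 26*(1392 - 11) = -1576879 - 26*1381 = -1576879 - 35906 = -1612785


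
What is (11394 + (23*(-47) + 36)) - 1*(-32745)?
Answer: 43094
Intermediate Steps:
(11394 + (23*(-47) + 36)) - 1*(-32745) = (11394 + (-1081 + 36)) + 32745 = (11394 - 1045) + 32745 = 10349 + 32745 = 43094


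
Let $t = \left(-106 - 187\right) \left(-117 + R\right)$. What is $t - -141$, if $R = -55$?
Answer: $50537$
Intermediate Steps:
$t = 50396$ ($t = \left(-106 - 187\right) \left(-117 - 55\right) = \left(-293\right) \left(-172\right) = 50396$)
$t - -141 = 50396 - -141 = 50396 + 141 = 50537$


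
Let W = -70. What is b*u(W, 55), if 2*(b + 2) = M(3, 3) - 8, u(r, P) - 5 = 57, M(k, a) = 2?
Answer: -310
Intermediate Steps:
u(r, P) = 62 (u(r, P) = 5 + 57 = 62)
b = -5 (b = -2 + (2 - 8)/2 = -2 + (½)*(-6) = -2 - 3 = -5)
b*u(W, 55) = -5*62 = -310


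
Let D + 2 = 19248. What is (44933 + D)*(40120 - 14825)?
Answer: 1623407805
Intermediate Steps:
D = 19246 (D = -2 + 19248 = 19246)
(44933 + D)*(40120 - 14825) = (44933 + 19246)*(40120 - 14825) = 64179*25295 = 1623407805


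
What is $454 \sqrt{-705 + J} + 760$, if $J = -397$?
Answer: $760 + 454 i \sqrt{1102} \approx 760.0 + 15071.0 i$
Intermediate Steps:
$454 \sqrt{-705 + J} + 760 = 454 \sqrt{-705 - 397} + 760 = 454 \sqrt{-1102} + 760 = 454 i \sqrt{1102} + 760 = 760 + 454 i \sqrt{1102}$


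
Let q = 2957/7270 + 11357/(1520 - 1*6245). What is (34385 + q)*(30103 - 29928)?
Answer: 236216389037/39258 ≈ 6.0170e+6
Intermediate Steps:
q = -13718713/6870150 (q = 2957*(1/7270) + 11357/(1520 - 6245) = 2957/7270 + 11357/(-4725) = 2957/7270 + 11357*(-1/4725) = 2957/7270 - 11357/4725 = -13718713/6870150 ≈ -1.9969)
(34385 + q)*(30103 - 29928) = (34385 - 13718713/6870150)*(30103 - 29928) = (236216389037/6870150)*175 = 236216389037/39258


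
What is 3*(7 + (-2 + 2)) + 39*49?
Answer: 1932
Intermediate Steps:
3*(7 + (-2 + 2)) + 39*49 = 3*(7 + 0) + 1911 = 3*7 + 1911 = 21 + 1911 = 1932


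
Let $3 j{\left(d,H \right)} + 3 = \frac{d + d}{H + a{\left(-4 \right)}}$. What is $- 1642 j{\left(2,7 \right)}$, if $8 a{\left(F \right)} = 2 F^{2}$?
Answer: $\frac{47618}{33} \approx 1443.0$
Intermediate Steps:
$a{\left(F \right)} = \frac{F^{2}}{4}$ ($a{\left(F \right)} = \frac{2 F^{2}}{8} = \frac{F^{2}}{4}$)
$j{\left(d,H \right)} = -1 + \frac{2 d}{3 \left(4 + H\right)}$ ($j{\left(d,H \right)} = -1 + \frac{\left(d + d\right) \frac{1}{H + \frac{\left(-4\right)^{2}}{4}}}{3} = -1 + \frac{2 d \frac{1}{H + \frac{1}{4} \cdot 16}}{3} = -1 + \frac{2 d \frac{1}{H + 4}}{3} = -1 + \frac{2 d \frac{1}{4 + H}}{3} = -1 + \frac{2 d}{3 \left(4 + H\right)}$)
$- 1642 j{\left(2,7 \right)} = - 1642 \frac{-4 - 7 + \frac{2}{3} \cdot 2}{4 + 7} = - 1642 \frac{-4 - 7 + \frac{4}{3}}{11} = - 1642 \cdot \frac{1}{11} \left(- \frac{29}{3}\right) = \left(-1642\right) \left(- \frac{29}{33}\right) = \frac{47618}{33}$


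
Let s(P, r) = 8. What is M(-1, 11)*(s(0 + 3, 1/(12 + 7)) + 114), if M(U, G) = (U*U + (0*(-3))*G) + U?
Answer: 0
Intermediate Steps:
M(U, G) = U + U² (M(U, G) = (U² + 0*G) + U = (U² + 0) + U = U² + U = U + U²)
M(-1, 11)*(s(0 + 3, 1/(12 + 7)) + 114) = (-(1 - 1))*(8 + 114) = -1*0*122 = 0*122 = 0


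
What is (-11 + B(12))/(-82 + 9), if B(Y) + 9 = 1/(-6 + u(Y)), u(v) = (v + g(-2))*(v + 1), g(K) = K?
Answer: 2479/9052 ≈ 0.27386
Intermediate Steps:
u(v) = (1 + v)*(-2 + v) (u(v) = (v - 2)*(v + 1) = (-2 + v)*(1 + v) = (1 + v)*(-2 + v))
B(Y) = -9 + 1/(-8 + Y**2 - Y) (B(Y) = -9 + 1/(-6 + (-2 + Y**2 - Y)) = -9 + 1/(-8 + Y**2 - Y))
(-11 + B(12))/(-82 + 9) = (-11 + (73 - 9*12**2 + 9*12)/(-8 + 12**2 - 1*12))/(-82 + 9) = (-11 + (73 - 9*144 + 108)/(-8 + 144 - 12))/(-73) = -(-11 + (73 - 1296 + 108)/124)/73 = -(-11 + (1/124)*(-1115))/73 = -(-11 - 1115/124)/73 = -1/73*(-2479/124) = 2479/9052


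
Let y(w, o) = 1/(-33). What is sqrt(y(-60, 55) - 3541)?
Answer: I*sqrt(3856182)/33 ≈ 59.507*I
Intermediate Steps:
y(w, o) = -1/33
sqrt(y(-60, 55) - 3541) = sqrt(-1/33 - 3541) = sqrt(-116854/33) = I*sqrt(3856182)/33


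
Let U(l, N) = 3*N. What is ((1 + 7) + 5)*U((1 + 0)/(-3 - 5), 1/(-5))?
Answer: -39/5 ≈ -7.8000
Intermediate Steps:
((1 + 7) + 5)*U((1 + 0)/(-3 - 5), 1/(-5)) = ((1 + 7) + 5)*(3*(1/(-5))) = (8 + 5)*(3*(1*(-⅕))) = 13*(3*(-⅕)) = 13*(-⅗) = -39/5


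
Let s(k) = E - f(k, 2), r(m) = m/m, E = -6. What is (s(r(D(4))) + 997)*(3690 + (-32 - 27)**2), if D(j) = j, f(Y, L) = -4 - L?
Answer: 7149487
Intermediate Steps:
r(m) = 1
s(k) = 0 (s(k) = -6 - (-4 - 1*2) = -6 - (-4 - 2) = -6 - 1*(-6) = -6 + 6 = 0)
(s(r(D(4))) + 997)*(3690 + (-32 - 27)**2) = (0 + 997)*(3690 + (-32 - 27)**2) = 997*(3690 + (-59)**2) = 997*(3690 + 3481) = 997*7171 = 7149487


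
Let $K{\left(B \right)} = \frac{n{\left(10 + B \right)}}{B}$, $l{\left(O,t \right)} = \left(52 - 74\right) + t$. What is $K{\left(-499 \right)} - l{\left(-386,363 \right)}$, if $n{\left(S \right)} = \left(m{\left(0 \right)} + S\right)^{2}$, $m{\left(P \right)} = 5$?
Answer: $- \frac{404415}{499} \approx -810.45$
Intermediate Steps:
$l{\left(O,t \right)} = -22 + t$
$n{\left(S \right)} = \left(5 + S\right)^{2}$
$K{\left(B \right)} = \frac{\left(15 + B\right)^{2}}{B}$ ($K{\left(B \right)} = \frac{\left(5 + \left(10 + B\right)\right)^{2}}{B} = \frac{\left(15 + B\right)^{2}}{B}$)
$K{\left(-499 \right)} - l{\left(-386,363 \right)} = \frac{\left(15 - 499\right)^{2}}{-499} - \left(-22 + 363\right) = - \frac{\left(-484\right)^{2}}{499} - 341 = \left(- \frac{1}{499}\right) 234256 - 341 = - \frac{234256}{499} - 341 = - \frac{404415}{499}$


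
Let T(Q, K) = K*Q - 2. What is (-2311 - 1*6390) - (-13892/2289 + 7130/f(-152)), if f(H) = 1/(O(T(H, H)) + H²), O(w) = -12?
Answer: -376894505137/2289 ≈ -1.6465e+8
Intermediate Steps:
T(Q, K) = -2 + K*Q
f(H) = 1/(-12 + H²)
(-2311 - 1*6390) - (-13892/2289 + 7130/f(-152)) = (-2311 - 1*6390) - (-13892/2289 + 7130/(1/(-12 + (-152)²))) = (-2311 - 6390) - (-13892*1/2289 + 7130/(1/(-12 + 23104))) = -8701 - (-13892/2289 + 7130/(1/23092)) = -8701 - (-13892/2289 + 7130*23092) = -8701 - (-13892/2289 + 164645960) = -8701 - 1*376874588548/2289 = -8701 - 376874588548/2289 = -376894505137/2289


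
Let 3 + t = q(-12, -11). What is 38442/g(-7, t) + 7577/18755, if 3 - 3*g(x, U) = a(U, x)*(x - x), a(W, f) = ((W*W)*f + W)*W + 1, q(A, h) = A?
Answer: 720987287/18755 ≈ 38442.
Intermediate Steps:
a(W, f) = 1 + W*(W + f*W²) (a(W, f) = (W²*f + W)*W + 1 = (f*W² + W)*W + 1 = (W + f*W²)*W + 1 = W*(W + f*W²) + 1 = 1 + W*(W + f*W²))
t = -15 (t = -3 - 12 = -15)
g(x, U) = 1 (g(x, U) = 1 - (1 + U² + x*U³)*(x - x)/3 = 1 - (1 + U² + x*U³)*0/3 = 1 - ⅓*0 = 1 + 0 = 1)
38442/g(-7, t) + 7577/18755 = 38442/1 + 7577/18755 = 38442*1 + 7577*(1/18755) = 38442 + 7577/18755 = 720987287/18755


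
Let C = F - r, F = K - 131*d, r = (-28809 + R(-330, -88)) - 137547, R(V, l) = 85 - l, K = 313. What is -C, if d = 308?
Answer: -126148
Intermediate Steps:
r = -166183 (r = (-28809 + (85 - 1*(-88))) - 137547 = (-28809 + (85 + 88)) - 137547 = (-28809 + 173) - 137547 = -28636 - 137547 = -166183)
F = -40035 (F = 313 - 131*308 = 313 - 40348 = -40035)
C = 126148 (C = -40035 - 1*(-166183) = -40035 + 166183 = 126148)
-C = -1*126148 = -126148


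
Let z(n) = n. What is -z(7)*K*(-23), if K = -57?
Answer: -9177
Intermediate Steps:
-z(7)*K*(-23) = -7*(-57)*(-23) = -(-399)*(-23) = -1*9177 = -9177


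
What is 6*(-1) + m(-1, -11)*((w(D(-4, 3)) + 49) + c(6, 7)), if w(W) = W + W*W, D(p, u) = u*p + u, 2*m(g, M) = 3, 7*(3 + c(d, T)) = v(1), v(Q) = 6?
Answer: 1206/7 ≈ 172.29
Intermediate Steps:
c(d, T) = -15/7 (c(d, T) = -3 + (1/7)*6 = -3 + 6/7 = -15/7)
m(g, M) = 3/2 (m(g, M) = (1/2)*3 = 3/2)
D(p, u) = u + p*u (D(p, u) = p*u + u = u + p*u)
w(W) = W + W**2
6*(-1) + m(-1, -11)*((w(D(-4, 3)) + 49) + c(6, 7)) = 6*(-1) + 3*(((3*(1 - 4))*(1 + 3*(1 - 4)) + 49) - 15/7)/2 = -6 + 3*(((3*(-3))*(1 + 3*(-3)) + 49) - 15/7)/2 = -6 + 3*((-9*(1 - 9) + 49) - 15/7)/2 = -6 + 3*((-9*(-8) + 49) - 15/7)/2 = -6 + 3*((72 + 49) - 15/7)/2 = -6 + 3*(121 - 15/7)/2 = -6 + (3/2)*(832/7) = -6 + 1248/7 = 1206/7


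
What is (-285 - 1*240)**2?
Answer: 275625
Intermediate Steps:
(-285 - 1*240)**2 = (-285 - 240)**2 = (-525)**2 = 275625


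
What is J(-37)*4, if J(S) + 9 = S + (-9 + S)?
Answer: -368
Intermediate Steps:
J(S) = -18 + 2*S (J(S) = -9 + (S + (-9 + S)) = -9 + (-9 + 2*S) = -18 + 2*S)
J(-37)*4 = (-18 + 2*(-37))*4 = (-18 - 74)*4 = -92*4 = -368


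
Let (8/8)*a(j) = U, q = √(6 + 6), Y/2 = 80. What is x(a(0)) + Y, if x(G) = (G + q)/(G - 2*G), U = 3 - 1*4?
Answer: 159 + 2*√3 ≈ 162.46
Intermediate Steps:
Y = 160 (Y = 2*80 = 160)
U = -1 (U = 3 - 4 = -1)
q = 2*√3 (q = √12 = 2*√3 ≈ 3.4641)
a(j) = -1
x(G) = -(G + 2*√3)/G (x(G) = (G + 2*√3)/(G - 2*G) = (G + 2*√3)/((-G)) = (G + 2*√3)*(-1/G) = -(G + 2*√3)/G)
x(a(0)) + Y = (-1*(-1) - 2*√3)/(-1) + 160 = -(1 - 2*√3) + 160 = (-1 + 2*√3) + 160 = 159 + 2*√3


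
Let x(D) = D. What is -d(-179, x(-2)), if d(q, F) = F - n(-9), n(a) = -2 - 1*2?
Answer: -2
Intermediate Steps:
n(a) = -4 (n(a) = -2 - 2 = -4)
d(q, F) = 4 + F (d(q, F) = F - 1*(-4) = F + 4 = 4 + F)
-d(-179, x(-2)) = -(4 - 2) = -1*2 = -2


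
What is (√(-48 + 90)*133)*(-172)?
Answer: -22876*√42 ≈ -1.4825e+5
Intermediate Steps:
(√(-48 + 90)*133)*(-172) = (√42*133)*(-172) = (133*√42)*(-172) = -22876*√42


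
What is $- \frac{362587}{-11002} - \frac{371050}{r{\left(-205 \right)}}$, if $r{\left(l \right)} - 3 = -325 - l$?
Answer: $\frac{4124714779}{1287234} \approx 3204.3$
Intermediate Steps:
$r{\left(l \right)} = -322 - l$ ($r{\left(l \right)} = 3 - \left(325 + l\right) = -322 - l$)
$- \frac{362587}{-11002} - \frac{371050}{r{\left(-205 \right)}} = - \frac{362587}{-11002} - \frac{371050}{-322 - -205} = \left(-362587\right) \left(- \frac{1}{11002}\right) - \frac{371050}{-322 + 205} = \frac{362587}{11002} - \frac{371050}{-117} = \frac{362587}{11002} - - \frac{371050}{117} = \frac{362587}{11002} + \frac{371050}{117} = \frac{4124714779}{1287234}$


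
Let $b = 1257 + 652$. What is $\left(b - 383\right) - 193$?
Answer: $1333$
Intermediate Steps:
$b = 1909$
$\left(b - 383\right) - 193 = \left(1909 - 383\right) - 193 = 1526 - 193 = 1333$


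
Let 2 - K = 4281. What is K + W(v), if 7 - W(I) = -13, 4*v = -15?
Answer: -4259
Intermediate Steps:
v = -15/4 (v = (¼)*(-15) = -15/4 ≈ -3.7500)
W(I) = 20 (W(I) = 7 - 1*(-13) = 7 + 13 = 20)
K = -4279 (K = 2 - 1*4281 = 2 - 4281 = -4279)
K + W(v) = -4279 + 20 = -4259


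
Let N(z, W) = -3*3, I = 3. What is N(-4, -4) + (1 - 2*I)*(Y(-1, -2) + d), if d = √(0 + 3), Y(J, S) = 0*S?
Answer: -9 - 5*√3 ≈ -17.660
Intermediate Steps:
Y(J, S) = 0
N(z, W) = -9
d = √3 ≈ 1.7320
N(-4, -4) + (1 - 2*I)*(Y(-1, -2) + d) = -9 + (1 - 2*3)*(0 + √3) = -9 + (1 - 6)*√3 = -9 - 5*√3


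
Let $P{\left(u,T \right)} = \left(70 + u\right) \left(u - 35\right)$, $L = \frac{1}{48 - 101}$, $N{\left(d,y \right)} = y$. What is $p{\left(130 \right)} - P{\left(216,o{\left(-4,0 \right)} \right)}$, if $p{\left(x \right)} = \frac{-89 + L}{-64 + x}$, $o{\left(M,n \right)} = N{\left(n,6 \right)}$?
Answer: $- \frac{90541093}{1749} \approx -51767.0$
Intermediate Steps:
$o{\left(M,n \right)} = 6$
$L = - \frac{1}{53}$ ($L = \frac{1}{-53} = - \frac{1}{53} \approx -0.018868$)
$p{\left(x \right)} = - \frac{4718}{53 \left(-64 + x\right)}$ ($p{\left(x \right)} = \frac{-89 - \frac{1}{53}}{-64 + x} = - \frac{4718}{53 \left(-64 + x\right)}$)
$P{\left(u,T \right)} = \left(-35 + u\right) \left(70 + u\right)$ ($P{\left(u,T \right)} = \left(70 + u\right) \left(-35 + u\right) = \left(-35 + u\right) \left(70 + u\right)$)
$p{\left(130 \right)} - P{\left(216,o{\left(-4,0 \right)} \right)} = - \frac{4718}{-3392 + 53 \cdot 130} - \left(-2450 + 216^{2} + 35 \cdot 216\right) = - \frac{4718}{-3392 + 6890} - \left(-2450 + 46656 + 7560\right) = - \frac{4718}{3498} - 51766 = \left(-4718\right) \frac{1}{3498} - 51766 = - \frac{2359}{1749} - 51766 = - \frac{90541093}{1749}$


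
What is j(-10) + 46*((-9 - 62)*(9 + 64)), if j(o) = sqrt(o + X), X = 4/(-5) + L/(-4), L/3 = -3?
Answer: -238418 + 3*I*sqrt(95)/10 ≈ -2.3842e+5 + 2.924*I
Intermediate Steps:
L = -9 (L = 3*(-3) = -9)
X = 29/20 (X = 4/(-5) - 9/(-4) = 4*(-1/5) - 9*(-1/4) = -4/5 + 9/4 = 29/20 ≈ 1.4500)
j(o) = sqrt(29/20 + o) (j(o) = sqrt(o + 29/20) = sqrt(29/20 + o))
j(-10) + 46*((-9 - 62)*(9 + 64)) = sqrt(145 + 100*(-10))/10 + 46*((-9 - 62)*(9 + 64)) = sqrt(145 - 1000)/10 + 46*(-71*73) = sqrt(-855)/10 + 46*(-5183) = (3*I*sqrt(95))/10 - 238418 = 3*I*sqrt(95)/10 - 238418 = -238418 + 3*I*sqrt(95)/10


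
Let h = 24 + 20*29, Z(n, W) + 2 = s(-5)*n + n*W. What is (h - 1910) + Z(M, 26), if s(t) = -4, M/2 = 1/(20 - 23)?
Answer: -3968/3 ≈ -1322.7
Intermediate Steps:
M = -2/3 (M = 2/(20 - 23) = 2/(-3) = 2*(-1/3) = -2/3 ≈ -0.66667)
Z(n, W) = -2 - 4*n + W*n (Z(n, W) = -2 + (-4*n + n*W) = -2 + (-4*n + W*n) = -2 - 4*n + W*n)
h = 604 (h = 24 + 580 = 604)
(h - 1910) + Z(M, 26) = (604 - 1910) + (-2 - 4*(-2/3) + 26*(-2/3)) = -1306 + (-2 + 8/3 - 52/3) = -1306 - 50/3 = -3968/3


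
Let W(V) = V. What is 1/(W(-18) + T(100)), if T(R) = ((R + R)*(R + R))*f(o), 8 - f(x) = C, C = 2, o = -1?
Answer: 1/239982 ≈ 4.1670e-6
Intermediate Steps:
f(x) = 6 (f(x) = 8 - 1*2 = 8 - 2 = 6)
T(R) = 24*R² (T(R) = ((R + R)*(R + R))*6 = ((2*R)*(2*R))*6 = (4*R²)*6 = 24*R²)
1/(W(-18) + T(100)) = 1/(-18 + 24*100²) = 1/(-18 + 24*10000) = 1/(-18 + 240000) = 1/239982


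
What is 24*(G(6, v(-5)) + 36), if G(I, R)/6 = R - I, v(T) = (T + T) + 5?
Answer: -720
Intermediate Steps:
v(T) = 5 + 2*T (v(T) = 2*T + 5 = 5 + 2*T)
G(I, R) = -6*I + 6*R (G(I, R) = 6*(R - I) = -6*I + 6*R)
24*(G(6, v(-5)) + 36) = 24*((-6*6 + 6*(5 + 2*(-5))) + 36) = 24*((-36 + 6*(5 - 10)) + 36) = 24*((-36 + 6*(-5)) + 36) = 24*((-36 - 30) + 36) = 24*(-66 + 36) = 24*(-30) = -720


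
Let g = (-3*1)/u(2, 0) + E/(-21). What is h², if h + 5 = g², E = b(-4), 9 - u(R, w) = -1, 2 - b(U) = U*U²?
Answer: 1127683561/24010000 ≈ 46.967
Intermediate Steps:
b(U) = 2 - U³ (b(U) = 2 - U*U² = 2 - U³)
u(R, w) = 10 (u(R, w) = 9 - 1*(-1) = 9 + 1 = 10)
E = 66 (E = 2 - 1*(-4)³ = 2 - 1*(-64) = 2 + 64 = 66)
g = -241/70 (g = -3*1/10 + 66/(-21) = -3*⅒ + 66*(-1/21) = -3/10 - 22/7 = -241/70 ≈ -3.4429)
h = 33581/4900 (h = -5 + (-241/70)² = -5 + 58081/4900 = 33581/4900 ≈ 6.8533)
h² = (33581/4900)² = 1127683561/24010000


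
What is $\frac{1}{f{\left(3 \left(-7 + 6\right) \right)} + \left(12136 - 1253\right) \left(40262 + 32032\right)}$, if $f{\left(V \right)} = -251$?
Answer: $\frac{1}{786775351} \approx 1.271 \cdot 10^{-9}$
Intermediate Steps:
$\frac{1}{f{\left(3 \left(-7 + 6\right) \right)} + \left(12136 - 1253\right) \left(40262 + 32032\right)} = \frac{1}{-251 + \left(12136 - 1253\right) \left(40262 + 32032\right)} = \frac{1}{-251 + 10883 \cdot 72294} = \frac{1}{-251 + 786775602} = \frac{1}{786775351}$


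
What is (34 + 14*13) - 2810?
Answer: -2594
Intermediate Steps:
(34 + 14*13) - 2810 = (34 + 182) - 2810 = 216 - 2810 = -2594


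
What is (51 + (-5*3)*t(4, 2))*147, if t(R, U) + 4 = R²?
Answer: -18963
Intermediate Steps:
t(R, U) = -4 + R²
(51 + (-5*3)*t(4, 2))*147 = (51 + (-5*3)*(-4 + 4²))*147 = (51 - 15*(-4 + 16))*147 = (51 - 15*12)*147 = (51 - 180)*147 = -129*147 = -18963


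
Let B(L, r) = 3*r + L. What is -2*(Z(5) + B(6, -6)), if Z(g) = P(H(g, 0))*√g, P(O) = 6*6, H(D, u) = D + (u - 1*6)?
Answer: 24 - 72*√5 ≈ -137.00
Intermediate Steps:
B(L, r) = L + 3*r
H(D, u) = -6 + D + u (H(D, u) = D + (u - 6) = D + (-6 + u) = -6 + D + u)
P(O) = 36
Z(g) = 36*√g
-2*(Z(5) + B(6, -6)) = -2*(36*√5 + (6 + 3*(-6))) = -2*(36*√5 + (6 - 18)) = -2*(36*√5 - 12) = -2*(-12 + 36*√5) = 24 - 72*√5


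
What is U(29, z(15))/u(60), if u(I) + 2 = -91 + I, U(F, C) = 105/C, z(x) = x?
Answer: -7/33 ≈ -0.21212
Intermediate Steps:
u(I) = -93 + I (u(I) = -2 + (-91 + I) = -93 + I)
U(29, z(15))/u(60) = (105/15)/(-93 + 60) = (105*(1/15))/(-33) = 7*(-1/33) = -7/33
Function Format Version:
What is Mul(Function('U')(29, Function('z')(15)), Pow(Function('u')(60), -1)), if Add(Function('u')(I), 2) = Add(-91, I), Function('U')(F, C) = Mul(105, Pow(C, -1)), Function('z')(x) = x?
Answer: Rational(-7, 33) ≈ -0.21212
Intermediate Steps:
Function('u')(I) = Add(-93, I) (Function('u')(I) = Add(-2, Add(-91, I)) = Add(-93, I))
Mul(Function('U')(29, Function('z')(15)), Pow(Function('u')(60), -1)) = Mul(Mul(105, Pow(15, -1)), Pow(Add(-93, 60), -1)) = Mul(Mul(105, Rational(1, 15)), Pow(-33, -1)) = Mul(7, Rational(-1, 33)) = Rational(-7, 33)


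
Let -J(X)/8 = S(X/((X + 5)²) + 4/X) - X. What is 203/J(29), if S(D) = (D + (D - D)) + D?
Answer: 1701343/1922532 ≈ 0.88495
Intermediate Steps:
S(D) = 2*D (S(D) = (D + 0) + D = D + D = 2*D)
J(X) = -64/X + 8*X - 16*X/(5 + X)² (J(X) = -8*(2*(X/((X + 5)²) + 4/X) - X) = -8*(2*(X/((5 + X)²) + 4/X) - X) = -8*(2*(X/(5 + X)² + 4/X) - X) = -8*(2*(4/X + X/(5 + X)²) - X) = -8*((8/X + 2*X/(5 + X)²) - X) = -8*(-X + 8/X + 2*X/(5 + X)²) = -64/X + 8*X - 16*X/(5 + X)²)
203/J(29) = 203/(-64/29 + 8*29 - 16*29/(5 + 29)²) = 203/(-64*1/29 + 232 - 16*29/34²) = 203/(-64/29 + 232 - 16*29*1/1156) = 203/(-64/29 + 232 - 116/289) = 203/(1922532/8381) = 203*(8381/1922532) = 1701343/1922532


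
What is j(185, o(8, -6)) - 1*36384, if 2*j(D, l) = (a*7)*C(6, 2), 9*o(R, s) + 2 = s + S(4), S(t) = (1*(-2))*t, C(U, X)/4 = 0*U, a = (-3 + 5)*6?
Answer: -36384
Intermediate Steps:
a = 12 (a = 2*6 = 12)
C(U, X) = 0 (C(U, X) = 4*(0*U) = 4*0 = 0)
S(t) = -2*t
o(R, s) = -10/9 + s/9 (o(R, s) = -2/9 + (s - 2*4)/9 = -2/9 + (s - 8)/9 = -2/9 + (-8 + s)/9 = -2/9 + (-8/9 + s/9) = -10/9 + s/9)
j(D, l) = 0 (j(D, l) = ((12*7)*0)/2 = (84*0)/2 = (1/2)*0 = 0)
j(185, o(8, -6)) - 1*36384 = 0 - 1*36384 = 0 - 36384 = -36384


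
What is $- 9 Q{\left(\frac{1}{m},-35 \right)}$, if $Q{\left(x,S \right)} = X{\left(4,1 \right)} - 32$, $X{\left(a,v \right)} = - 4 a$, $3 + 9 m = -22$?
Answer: $432$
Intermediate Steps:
$m = - \frac{25}{9}$ ($m = - \frac{1}{3} + \frac{1}{9} \left(-22\right) = - \frac{1}{3} - \frac{22}{9} = - \frac{25}{9} \approx -2.7778$)
$Q{\left(x,S \right)} = -48$ ($Q{\left(x,S \right)} = \left(-4\right) 4 - 32 = -16 - 32 = -48$)
$- 9 Q{\left(\frac{1}{m},-35 \right)} = \left(-9\right) \left(-48\right) = 432$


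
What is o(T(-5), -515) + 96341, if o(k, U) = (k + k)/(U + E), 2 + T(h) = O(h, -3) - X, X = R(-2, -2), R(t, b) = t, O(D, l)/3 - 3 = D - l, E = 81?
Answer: 20905994/217 ≈ 96341.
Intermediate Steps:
O(D, l) = 9 - 3*l + 3*D (O(D, l) = 9 + 3*(D - l) = 9 + (-3*l + 3*D) = 9 - 3*l + 3*D)
X = -2
T(h) = 18 + 3*h (T(h) = -2 + ((9 - 3*(-3) + 3*h) - 1*(-2)) = -2 + ((9 + 9 + 3*h) + 2) = -2 + ((18 + 3*h) + 2) = -2 + (20 + 3*h) = 18 + 3*h)
o(k, U) = 2*k/(81 + U) (o(k, U) = (k + k)/(U + 81) = (2*k)/(81 + U) = 2*k/(81 + U))
o(T(-5), -515) + 96341 = 2*(18 + 3*(-5))/(81 - 515) + 96341 = 2*(18 - 15)/(-434) + 96341 = 2*3*(-1/434) + 96341 = -3/217 + 96341 = 20905994/217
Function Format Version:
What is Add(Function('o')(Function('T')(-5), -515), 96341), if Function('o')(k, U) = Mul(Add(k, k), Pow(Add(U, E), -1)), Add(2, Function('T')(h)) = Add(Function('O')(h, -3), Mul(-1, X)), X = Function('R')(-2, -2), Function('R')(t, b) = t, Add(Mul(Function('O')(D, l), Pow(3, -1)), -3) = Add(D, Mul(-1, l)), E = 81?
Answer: Rational(20905994, 217) ≈ 96341.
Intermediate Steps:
Function('O')(D, l) = Add(9, Mul(-3, l), Mul(3, D)) (Function('O')(D, l) = Add(9, Mul(3, Add(D, Mul(-1, l)))) = Add(9, Add(Mul(-3, l), Mul(3, D))) = Add(9, Mul(-3, l), Mul(3, D)))
X = -2
Function('T')(h) = Add(18, Mul(3, h)) (Function('T')(h) = Add(-2, Add(Add(9, Mul(-3, -3), Mul(3, h)), Mul(-1, -2))) = Add(-2, Add(Add(9, 9, Mul(3, h)), 2)) = Add(-2, Add(Add(18, Mul(3, h)), 2)) = Add(-2, Add(20, Mul(3, h))) = Add(18, Mul(3, h)))
Function('o')(k, U) = Mul(2, k, Pow(Add(81, U), -1)) (Function('o')(k, U) = Mul(Add(k, k), Pow(Add(U, 81), -1)) = Mul(Mul(2, k), Pow(Add(81, U), -1)) = Mul(2, k, Pow(Add(81, U), -1)))
Add(Function('o')(Function('T')(-5), -515), 96341) = Add(Mul(2, Add(18, Mul(3, -5)), Pow(Add(81, -515), -1)), 96341) = Add(Mul(2, Add(18, -15), Pow(-434, -1)), 96341) = Add(Mul(2, 3, Rational(-1, 434)), 96341) = Add(Rational(-3, 217), 96341) = Rational(20905994, 217)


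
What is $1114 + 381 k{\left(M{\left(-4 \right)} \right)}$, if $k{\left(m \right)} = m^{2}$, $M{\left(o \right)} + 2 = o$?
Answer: $14830$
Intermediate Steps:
$M{\left(o \right)} = -2 + o$
$1114 + 381 k{\left(M{\left(-4 \right)} \right)} = 1114 + 381 \left(-2 - 4\right)^{2} = 1114 + 381 \left(-6\right)^{2} = 1114 + 381 \cdot 36 = 1114 + 13716 = 14830$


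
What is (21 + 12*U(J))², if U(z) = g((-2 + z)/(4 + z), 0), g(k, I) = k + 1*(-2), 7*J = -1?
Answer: 841/9 ≈ 93.444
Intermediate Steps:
J = -⅐ (J = (⅐)*(-1) = -⅐ ≈ -0.14286)
g(k, I) = -2 + k (g(k, I) = k - 2 = -2 + k)
U(z) = -2 + (-2 + z)/(4 + z)
(21 + 12*U(J))² = (21 + 12*((-10 - 1*(-⅐))/(4 - ⅐)))² = (21 + 12*((-10 + ⅐)/(27/7)))² = (21 + 12*((7/27)*(-69/7)))² = (21 + 12*(-23/9))² = (21 - 92/3)² = (-29/3)² = 841/9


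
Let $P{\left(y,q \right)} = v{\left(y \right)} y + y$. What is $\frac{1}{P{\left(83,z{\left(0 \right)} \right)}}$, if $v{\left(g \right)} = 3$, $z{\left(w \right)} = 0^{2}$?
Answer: $\frac{1}{332} \approx 0.003012$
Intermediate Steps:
$z{\left(w \right)} = 0$
$P{\left(y,q \right)} = 4 y$ ($P{\left(y,q \right)} = 3 y + y = 4 y$)
$\frac{1}{P{\left(83,z{\left(0 \right)} \right)}} = \frac{1}{4 \cdot 83} = \frac{1}{332}$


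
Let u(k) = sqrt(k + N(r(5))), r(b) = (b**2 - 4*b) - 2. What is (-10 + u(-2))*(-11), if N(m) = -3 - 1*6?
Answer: 110 - 11*I*sqrt(11) ≈ 110.0 - 36.483*I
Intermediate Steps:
r(b) = -2 + b**2 - 4*b
N(m) = -9 (N(m) = -3 - 6 = -9)
u(k) = sqrt(-9 + k) (u(k) = sqrt(k - 9) = sqrt(-9 + k))
(-10 + u(-2))*(-11) = (-10 + sqrt(-9 - 2))*(-11) = (-10 + sqrt(-11))*(-11) = (-10 + I*sqrt(11))*(-11) = 110 - 11*I*sqrt(11)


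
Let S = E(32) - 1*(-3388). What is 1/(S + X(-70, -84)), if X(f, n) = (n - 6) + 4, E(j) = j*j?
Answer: 1/4326 ≈ 0.00023116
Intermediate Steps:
E(j) = j²
S = 4412 (S = 32² - 1*(-3388) = 1024 + 3388 = 4412)
X(f, n) = -2 + n (X(f, n) = (-6 + n) + 4 = -2 + n)
1/(S + X(-70, -84)) = 1/(4412 + (-2 - 84)) = 1/(4412 - 86) = 1/4326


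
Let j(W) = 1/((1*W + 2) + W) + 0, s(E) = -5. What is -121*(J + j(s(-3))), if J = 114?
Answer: -110231/8 ≈ -13779.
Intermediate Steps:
j(W) = 1/(2 + 2*W) (j(W) = 1/((W + 2) + W) + 0 = 1/((2 + W) + W) + 0 = 1/(2 + 2*W) + 0 = 1/(2 + 2*W))
-121*(J + j(s(-3))) = -121*(114 + 1/(2*(1 - 5))) = -121*(114 + (1/2)/(-4)) = -121*(114 + (1/2)*(-1/4)) = -121*(114 - 1/8) = -121*911/8 = -110231/8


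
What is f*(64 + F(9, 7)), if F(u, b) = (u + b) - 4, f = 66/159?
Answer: 1672/53 ≈ 31.547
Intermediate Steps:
f = 22/53 (f = 66*(1/159) = 22/53 ≈ 0.41509)
F(u, b) = -4 + b + u (F(u, b) = (b + u) - 4 = -4 + b + u)
f*(64 + F(9, 7)) = 22*(64 + (-4 + 7 + 9))/53 = 22*(64 + 12)/53 = (22/53)*76 = 1672/53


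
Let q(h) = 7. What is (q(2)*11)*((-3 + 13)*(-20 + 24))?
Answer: 3080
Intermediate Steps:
(q(2)*11)*((-3 + 13)*(-20 + 24)) = (7*11)*((-3 + 13)*(-20 + 24)) = 77*(10*4) = 77*40 = 3080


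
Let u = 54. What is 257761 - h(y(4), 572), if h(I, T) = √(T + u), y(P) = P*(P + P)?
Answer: 257761 - √626 ≈ 2.5774e+5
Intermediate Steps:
y(P) = 2*P² (y(P) = P*(2*P) = 2*P²)
h(I, T) = √(54 + T) (h(I, T) = √(T + 54) = √(54 + T))
257761 - h(y(4), 572) = 257761 - √(54 + 572) = 257761 - √626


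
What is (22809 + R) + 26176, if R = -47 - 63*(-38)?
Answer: 51332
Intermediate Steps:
R = 2347 (R = -47 + 2394 = 2347)
(22809 + R) + 26176 = (22809 + 2347) + 26176 = 25156 + 26176 = 51332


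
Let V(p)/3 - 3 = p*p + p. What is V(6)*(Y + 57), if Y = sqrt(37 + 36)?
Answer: 7695 + 135*sqrt(73) ≈ 8848.4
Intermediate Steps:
Y = sqrt(73) ≈ 8.5440
V(p) = 9 + 3*p + 3*p**2 (V(p) = 9 + 3*(p*p + p) = 9 + 3*(p**2 + p) = 9 + 3*(p + p**2) = 9 + (3*p + 3*p**2) = 9 + 3*p + 3*p**2)
V(6)*(Y + 57) = (9 + 3*6 + 3*6**2)*(sqrt(73) + 57) = (9 + 18 + 3*36)*(57 + sqrt(73)) = (9 + 18 + 108)*(57 + sqrt(73)) = 135*(57 + sqrt(73)) = 7695 + 135*sqrt(73)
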